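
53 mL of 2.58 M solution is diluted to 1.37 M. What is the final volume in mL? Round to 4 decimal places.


Dilution: M1*V1 = M2*V2, solve for V2.
V2 = M1*V1 / M2
V2 = 2.58 * 53 / 1.37
V2 = 136.74 / 1.37
V2 = 99.81021898 mL, rounded to 4 dp:

99.8102 mL


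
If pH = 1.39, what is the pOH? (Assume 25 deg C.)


At 25 deg C, pH + pOH = 14.
pOH = 14 - pH = 14 - 1.39
pOH = 12.61:

12.61


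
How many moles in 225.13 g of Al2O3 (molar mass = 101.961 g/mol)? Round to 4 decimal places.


n = mass / M
n = 225.13 / 101.961
n = 2.2080011 mol, rounded to 4 dp:

2.2080 mol


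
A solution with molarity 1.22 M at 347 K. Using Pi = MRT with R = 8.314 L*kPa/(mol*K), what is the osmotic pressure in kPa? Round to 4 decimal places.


Osmotic pressure (van't Hoff): Pi = M*R*T.
RT = 8.314 * 347 = 2884.958
Pi = 1.22 * 2884.958
Pi = 3519.64876 kPa, rounded to 4 dp:

3519.6488 kPa


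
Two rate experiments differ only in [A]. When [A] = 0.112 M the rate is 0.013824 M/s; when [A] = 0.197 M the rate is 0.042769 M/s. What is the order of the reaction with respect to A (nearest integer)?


Rate is proportional to [A]^n, so rate2/rate1 = ([A]2/[A]1)^n. Take logs to solve for n.
rate2/rate1 = 0.042769 / 0.013824 = 3.0938
[A]2/[A]1 = 0.197 / 0.112 = 1.7589
n = ln(3.0938) / ln(1.7589) = 2.0
Nearest integer order:

2


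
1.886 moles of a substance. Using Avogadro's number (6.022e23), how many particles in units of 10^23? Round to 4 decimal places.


N = n * NA, then divide by 1e23 for the requested units.
N / 1e23 = n * 6.022
N / 1e23 = 1.886 * 6.022
N / 1e23 = 11.357492, rounded to 4 dp:

11.3575


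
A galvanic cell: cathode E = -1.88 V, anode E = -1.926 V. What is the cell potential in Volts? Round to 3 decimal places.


Standard cell potential: E_cell = E_cathode - E_anode.
E_cell = -1.88 - (-1.926)
E_cell = 0.046 V, rounded to 3 dp:

0.046 V


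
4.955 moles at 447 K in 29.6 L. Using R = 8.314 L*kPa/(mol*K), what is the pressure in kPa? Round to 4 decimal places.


PV = nRT, solve for P = nRT / V.
nRT = 4.955 * 8.314 * 447 = 18414.5539
P = 18414.5539 / 29.6
P = 622.11330743 kPa, rounded to 4 dp:

622.1133 kPa


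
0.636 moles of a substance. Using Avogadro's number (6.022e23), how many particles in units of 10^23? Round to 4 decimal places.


N = n * NA, then divide by 1e23 for the requested units.
N / 1e23 = n * 6.022
N / 1e23 = 0.636 * 6.022
N / 1e23 = 3.829992, rounded to 4 dp:

3.8300


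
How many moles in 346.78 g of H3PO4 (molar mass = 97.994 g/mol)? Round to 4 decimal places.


n = mass / M
n = 346.78 / 97.994
n = 3.53878809 mol, rounded to 4 dp:

3.5388 mol


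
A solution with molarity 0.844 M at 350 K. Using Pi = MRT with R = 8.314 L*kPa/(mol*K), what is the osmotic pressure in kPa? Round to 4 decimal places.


Osmotic pressure (van't Hoff): Pi = M*R*T.
RT = 8.314 * 350 = 2909.9
Pi = 0.844 * 2909.9
Pi = 2455.9556 kPa, rounded to 4 dp:

2455.9556 kPa


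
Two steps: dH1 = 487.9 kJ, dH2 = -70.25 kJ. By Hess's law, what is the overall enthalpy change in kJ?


Hess's law: enthalpy is a state function, so add the step enthalpies.
dH_total = dH1 + dH2 = 487.9 + (-70.25)
dH_total = 417.65 kJ:

417.65 kJ


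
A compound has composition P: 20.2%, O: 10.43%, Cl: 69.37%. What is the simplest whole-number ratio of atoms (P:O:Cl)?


Assume 100 g of compound, divide each mass% by atomic mass to get moles, then normalize by the smallest to get a raw atom ratio.
Moles per 100 g: P: 20.2/30.974 = 0.6522, O: 10.43/15.999 = 0.6519, Cl: 69.37/35.453 = 1.9567
Raw ratio (divide by min = 0.6519): P: 1.0, O: 1.0, Cl: 3.001
Multiply by 1 to clear fractions: P: 1.0 ~= 1, O: 1.0 ~= 1, Cl: 3.001 ~= 3
Reduce by GCD to get the simplest whole-number ratio:

1:1:3


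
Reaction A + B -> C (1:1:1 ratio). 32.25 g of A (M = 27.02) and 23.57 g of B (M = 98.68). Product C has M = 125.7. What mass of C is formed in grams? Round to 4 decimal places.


Find moles of each reactant; the smaller value is the limiting reagent in a 1:1:1 reaction, so moles_C equals moles of the limiter.
n_A = mass_A / M_A = 32.25 / 27.02 = 1.19356 mol
n_B = mass_B / M_B = 23.57 / 98.68 = 0.238853 mol
Limiting reagent: B (smaller), n_limiting = 0.238853 mol
mass_C = n_limiting * M_C = 0.238853 * 125.7
mass_C = 30.0238221 g, rounded to 4 dp:

30.0238 g


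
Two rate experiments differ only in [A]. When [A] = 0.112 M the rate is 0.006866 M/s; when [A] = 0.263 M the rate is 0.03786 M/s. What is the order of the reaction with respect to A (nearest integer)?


Rate is proportional to [A]^n, so rate2/rate1 = ([A]2/[A]1)^n. Take logs to solve for n.
rate2/rate1 = 0.03786 / 0.006866 = 5.5141
[A]2/[A]1 = 0.263 / 0.112 = 2.3482
n = ln(5.5141) / ln(2.3482) = 2.0
Nearest integer order:

2


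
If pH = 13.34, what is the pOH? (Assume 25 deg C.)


At 25 deg C, pH + pOH = 14.
pOH = 14 - pH = 14 - 13.34
pOH = 0.66:

0.66


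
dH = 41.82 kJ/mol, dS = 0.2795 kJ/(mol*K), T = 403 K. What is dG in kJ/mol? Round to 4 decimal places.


Gibbs: dG = dH - T*dS (consistent units, dS already in kJ/(mol*K)).
T*dS = 403 * 0.2795 = 112.6385
dG = 41.82 - (112.6385)
dG = -70.8185 kJ/mol, rounded to 4 dp:

-70.8185 kJ/mol


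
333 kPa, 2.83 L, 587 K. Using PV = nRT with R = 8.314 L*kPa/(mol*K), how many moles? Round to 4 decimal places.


PV = nRT, solve for n = PV / (RT).
PV = 333 * 2.83 = 942.39
RT = 8.314 * 587 = 4880.318
n = 942.39 / 4880.318
n = 0.19310012 mol, rounded to 4 dp:

0.1931 mol


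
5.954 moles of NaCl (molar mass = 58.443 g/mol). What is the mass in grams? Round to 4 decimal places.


mass = n * M
mass = 5.954 * 58.443
mass = 347.969622 g, rounded to 4 dp:

347.9696 g


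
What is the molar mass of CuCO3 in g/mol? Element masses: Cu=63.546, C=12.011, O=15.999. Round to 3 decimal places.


M = sum(count * atomic_mass) over atoms.
M = 1*63.546 + 1*12.011 + 3*15.999
M = 63.546 + 12.011 + 47.997
M = 123.554 g/mol, rounded to 3 dp:

123.554 g/mol


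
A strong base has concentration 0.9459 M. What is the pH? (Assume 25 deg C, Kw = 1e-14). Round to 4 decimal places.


A strong base dissociates completely, so [OH-] equals the given concentration.
pOH = -log10([OH-]) = -log10(0.9459) = 0.024155
pH = 14 - pOH = 14 - 0.024155
pH = 13.975845, rounded to 4 dp:

13.9758


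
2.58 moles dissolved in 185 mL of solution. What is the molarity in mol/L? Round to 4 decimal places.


Convert volume to liters: V_L = V_mL / 1000.
V_L = 185 / 1000 = 0.185 L
M = n / V_L = 2.58 / 0.185
M = 13.94594595 mol/L, rounded to 4 dp:

13.9459 mol/L


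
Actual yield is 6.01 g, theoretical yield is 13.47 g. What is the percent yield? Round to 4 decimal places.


% yield = 100 * actual / theoretical
% yield = 100 * 6.01 / 13.47
% yield = 44.61766889 %, rounded to 4 dp:

44.6177 %


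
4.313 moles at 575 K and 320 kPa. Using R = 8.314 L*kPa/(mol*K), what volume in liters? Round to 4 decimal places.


PV = nRT, solve for V = nRT / P.
nRT = 4.313 * 8.314 * 575 = 20618.5121
V = 20618.5121 / 320
V = 64.43285031 L, rounded to 4 dp:

64.4329 L


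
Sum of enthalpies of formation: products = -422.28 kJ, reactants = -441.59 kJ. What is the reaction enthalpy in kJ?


dH_rxn = sum(dH_f products) - sum(dH_f reactants)
dH_rxn = -422.28 - (-441.59)
dH_rxn = 19.31 kJ:

19.31 kJ


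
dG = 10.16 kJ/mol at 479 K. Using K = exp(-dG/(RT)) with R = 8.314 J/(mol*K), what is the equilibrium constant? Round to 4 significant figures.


dG is in kJ/mol; multiply by 1000 to match R in J/(mol*K).
RT = 8.314 * 479 = 3982.406 J/mol
exponent = -dG*1000 / (RT) = -(10.16*1000) / 3982.406 = -2.55122155
K = exp(-2.55122155)
K = 0.077986344, rounded to 4 significant figures:

0.07799


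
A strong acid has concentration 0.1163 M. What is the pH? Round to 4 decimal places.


A strong acid dissociates completely, so [H+] equals the given concentration.
pH = -log10([H+]) = -log10(0.1163)
pH = 0.93442029, rounded to 4 dp:

0.9344


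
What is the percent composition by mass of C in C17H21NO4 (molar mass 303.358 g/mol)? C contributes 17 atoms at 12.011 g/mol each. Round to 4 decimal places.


pct = 100 * (n_elem * M_elem) / M_total
mass_contribution = 17 * 12.011 = 204.187 g/mol
pct = 100 * 204.187 / 303.358
pct = 67.30892213 %, rounded to 4 dp:

67.3089 %


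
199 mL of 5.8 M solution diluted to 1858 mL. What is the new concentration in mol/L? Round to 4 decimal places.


Dilution: M1*V1 = M2*V2, solve for M2.
M2 = M1*V1 / V2
M2 = 5.8 * 199 / 1858
M2 = 1154.2 / 1858
M2 = 0.6212056 mol/L, rounded to 4 dp:

0.6212 mol/L


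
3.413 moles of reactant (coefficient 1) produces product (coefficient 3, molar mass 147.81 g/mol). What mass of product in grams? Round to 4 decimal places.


Use the coefficient ratio to convert reactant moles to product moles, then multiply by the product's molar mass.
moles_P = moles_R * (coeff_P / coeff_R) = 3.413 * (3/1) = 10.239
mass_P = moles_P * M_P = 10.239 * 147.81
mass_P = 1513.42659 g, rounded to 4 dp:

1513.4266 g


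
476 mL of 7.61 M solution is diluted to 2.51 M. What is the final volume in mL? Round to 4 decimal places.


Dilution: M1*V1 = M2*V2, solve for V2.
V2 = M1*V1 / M2
V2 = 7.61 * 476 / 2.51
V2 = 3622.36 / 2.51
V2 = 1443.17131474 mL, rounded to 4 dp:

1443.1713 mL


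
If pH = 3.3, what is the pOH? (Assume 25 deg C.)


At 25 deg C, pH + pOH = 14.
pOH = 14 - pH = 14 - 3.3
pOH = 10.7:

10.70


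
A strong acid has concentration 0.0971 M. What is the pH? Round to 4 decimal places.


A strong acid dissociates completely, so [H+] equals the given concentration.
pH = -log10([H+]) = -log10(0.0971)
pH = 1.01278077, rounded to 4 dp:

1.0128


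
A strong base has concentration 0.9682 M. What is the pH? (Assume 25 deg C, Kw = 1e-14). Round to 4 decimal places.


A strong base dissociates completely, so [OH-] equals the given concentration.
pOH = -log10([OH-]) = -log10(0.9682) = 0.014035
pH = 14 - pOH = 14 - 0.014035
pH = 13.985965, rounded to 4 dp:

13.9860


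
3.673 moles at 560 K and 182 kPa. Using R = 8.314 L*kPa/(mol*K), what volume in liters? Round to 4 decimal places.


PV = nRT, solve for V = nRT / P.
nRT = 3.673 * 8.314 * 560 = 17100.9003
V = 17100.9003 / 182
V = 93.96099066 L, rounded to 4 dp:

93.9610 L


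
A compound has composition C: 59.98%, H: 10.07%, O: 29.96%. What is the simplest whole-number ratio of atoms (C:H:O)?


Assume 100 g of compound, divide each mass% by atomic mass to get moles, then normalize by the smallest to get a raw atom ratio.
Moles per 100 g: C: 59.98/12.011 = 4.9938, H: 10.07/1.008 = 9.9901, O: 29.96/15.999 = 1.8726
Raw ratio (divide by min = 1.8726): C: 2.667, H: 5.335, O: 1.0
Multiply by 3 to clear fractions: C: 8.0 ~= 8, H: 16.004 ~= 16, O: 3.0 ~= 3
Reduce by GCD to get the simplest whole-number ratio:

8:16:3


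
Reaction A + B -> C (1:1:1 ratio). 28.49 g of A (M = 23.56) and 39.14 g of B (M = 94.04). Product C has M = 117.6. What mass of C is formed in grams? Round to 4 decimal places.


Find moles of each reactant; the smaller value is the limiting reagent in a 1:1:1 reaction, so moles_C equals moles of the limiter.
n_A = mass_A / M_A = 28.49 / 23.56 = 1.209253 mol
n_B = mass_B / M_B = 39.14 / 94.04 = 0.416206 mol
Limiting reagent: B (smaller), n_limiting = 0.416206 mol
mass_C = n_limiting * M_C = 0.416206 * 117.6
mass_C = 48.9458256 g, rounded to 4 dp:

48.9458 g


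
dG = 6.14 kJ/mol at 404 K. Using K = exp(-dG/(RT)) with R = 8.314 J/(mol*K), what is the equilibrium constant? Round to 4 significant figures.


dG is in kJ/mol; multiply by 1000 to match R in J/(mol*K).
RT = 8.314 * 404 = 3358.856 J/mol
exponent = -dG*1000 / (RT) = -(6.14*1000) / 3358.856 = -1.82800334
K = exp(-1.82800334)
K = 0.16073418, rounded to 4 significant figures:

0.1607


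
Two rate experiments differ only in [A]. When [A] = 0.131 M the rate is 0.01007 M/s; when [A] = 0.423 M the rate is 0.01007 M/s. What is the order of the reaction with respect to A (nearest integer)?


Rate is proportional to [A]^n, so rate2/rate1 = ([A]2/[A]1)^n. Take logs to solve for n.
rate2/rate1 = 0.01007 / 0.01007 = 1.0
[A]2/[A]1 = 0.423 / 0.131 = 3.229
n = ln(1.0) / ln(3.229) = 0.0
Nearest integer order:

0


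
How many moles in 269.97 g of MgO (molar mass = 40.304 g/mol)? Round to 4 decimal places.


n = mass / M
n = 269.97 / 40.304
n = 6.6983426 mol, rounded to 4 dp:

6.6983 mol


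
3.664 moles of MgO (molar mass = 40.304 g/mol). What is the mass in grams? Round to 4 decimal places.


mass = n * M
mass = 3.664 * 40.304
mass = 147.673856 g, rounded to 4 dp:

147.6739 g


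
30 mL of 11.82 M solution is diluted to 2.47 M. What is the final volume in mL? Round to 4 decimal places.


Dilution: M1*V1 = M2*V2, solve for V2.
V2 = M1*V1 / M2
V2 = 11.82 * 30 / 2.47
V2 = 354.6 / 2.47
V2 = 143.56275304 mL, rounded to 4 dp:

143.5628 mL


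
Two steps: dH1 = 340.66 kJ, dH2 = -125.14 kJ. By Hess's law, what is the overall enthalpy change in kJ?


Hess's law: enthalpy is a state function, so add the step enthalpies.
dH_total = dH1 + dH2 = 340.66 + (-125.14)
dH_total = 215.52 kJ:

215.52 kJ


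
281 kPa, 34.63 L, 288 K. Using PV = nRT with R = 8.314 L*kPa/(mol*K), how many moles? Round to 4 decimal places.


PV = nRT, solve for n = PV / (RT).
PV = 281 * 34.63 = 9731.03
RT = 8.314 * 288 = 2394.432
n = 9731.03 / 2394.432
n = 4.06402437 mol, rounded to 4 dp:

4.0640 mol


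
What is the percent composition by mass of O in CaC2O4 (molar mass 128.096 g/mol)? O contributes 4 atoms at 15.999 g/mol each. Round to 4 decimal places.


pct = 100 * (n_elem * M_elem) / M_total
mass_contribution = 4 * 15.999 = 63.996 g/mol
pct = 100 * 63.996 / 128.096
pct = 49.95940545 %, rounded to 4 dp:

49.9594 %


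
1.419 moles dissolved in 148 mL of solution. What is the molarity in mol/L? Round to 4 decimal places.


Convert volume to liters: V_L = V_mL / 1000.
V_L = 148 / 1000 = 0.148 L
M = n / V_L = 1.419 / 0.148
M = 9.58783784 mol/L, rounded to 4 dp:

9.5878 mol/L


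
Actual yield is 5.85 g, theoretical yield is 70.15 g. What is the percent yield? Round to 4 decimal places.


% yield = 100 * actual / theoretical
% yield = 100 * 5.85 / 70.15
% yield = 8.33927299 %, rounded to 4 dp:

8.3393 %


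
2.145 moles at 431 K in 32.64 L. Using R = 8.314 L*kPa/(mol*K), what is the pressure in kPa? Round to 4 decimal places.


PV = nRT, solve for P = nRT / V.
nRT = 2.145 * 8.314 * 431 = 7686.2514
P = 7686.2514 / 32.64
P = 235.48564338 kPa, rounded to 4 dp:

235.4856 kPa


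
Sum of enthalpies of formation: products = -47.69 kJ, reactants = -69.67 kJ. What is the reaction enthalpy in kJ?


dH_rxn = sum(dH_f products) - sum(dH_f reactants)
dH_rxn = -47.69 - (-69.67)
dH_rxn = 21.98 kJ:

21.98 kJ


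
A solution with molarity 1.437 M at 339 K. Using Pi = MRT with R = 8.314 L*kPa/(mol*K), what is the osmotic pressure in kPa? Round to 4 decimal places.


Osmotic pressure (van't Hoff): Pi = M*R*T.
RT = 8.314 * 339 = 2818.446
Pi = 1.437 * 2818.446
Pi = 4050.106902 kPa, rounded to 4 dp:

4050.1069 kPa


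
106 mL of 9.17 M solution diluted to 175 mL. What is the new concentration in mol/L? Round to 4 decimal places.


Dilution: M1*V1 = M2*V2, solve for M2.
M2 = M1*V1 / V2
M2 = 9.17 * 106 / 175
M2 = 972.02 / 175
M2 = 5.5544 mol/L, rounded to 4 dp:

5.5544 mol/L


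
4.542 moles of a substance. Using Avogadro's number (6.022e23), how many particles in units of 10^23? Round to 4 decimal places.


N = n * NA, then divide by 1e23 for the requested units.
N / 1e23 = n * 6.022
N / 1e23 = 4.542 * 6.022
N / 1e23 = 27.351924, rounded to 4 dp:

27.3519


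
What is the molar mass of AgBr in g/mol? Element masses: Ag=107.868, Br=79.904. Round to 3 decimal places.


M = sum(count * atomic_mass) over atoms.
M = 1*107.868 + 1*79.904
M = 107.868 + 79.904
M = 187.772 g/mol, rounded to 3 dp:

187.772 g/mol


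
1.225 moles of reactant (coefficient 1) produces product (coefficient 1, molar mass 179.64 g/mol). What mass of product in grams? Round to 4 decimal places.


Use the coefficient ratio to convert reactant moles to product moles, then multiply by the product's molar mass.
moles_P = moles_R * (coeff_P / coeff_R) = 1.225 * (1/1) = 1.225
mass_P = moles_P * M_P = 1.225 * 179.64
mass_P = 220.059 g, rounded to 4 dp:

220.0590 g


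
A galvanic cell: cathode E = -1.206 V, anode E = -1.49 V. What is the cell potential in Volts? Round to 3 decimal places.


Standard cell potential: E_cell = E_cathode - E_anode.
E_cell = -1.206 - (-1.49)
E_cell = 0.284 V, rounded to 3 dp:

0.284 V


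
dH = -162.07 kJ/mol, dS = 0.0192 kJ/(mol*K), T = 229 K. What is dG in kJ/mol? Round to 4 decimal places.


Gibbs: dG = dH - T*dS (consistent units, dS already in kJ/(mol*K)).
T*dS = 229 * 0.0192 = 4.3968
dG = -162.07 - (4.3968)
dG = -166.4668 kJ/mol, rounded to 4 dp:

-166.4668 kJ/mol


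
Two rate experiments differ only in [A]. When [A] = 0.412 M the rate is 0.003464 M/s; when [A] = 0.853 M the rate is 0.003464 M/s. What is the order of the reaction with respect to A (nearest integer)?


Rate is proportional to [A]^n, so rate2/rate1 = ([A]2/[A]1)^n. Take logs to solve for n.
rate2/rate1 = 0.003464 / 0.003464 = 1.0
[A]2/[A]1 = 0.853 / 0.412 = 2.0704
n = ln(1.0) / ln(2.0704) = 0.0
Nearest integer order:

0


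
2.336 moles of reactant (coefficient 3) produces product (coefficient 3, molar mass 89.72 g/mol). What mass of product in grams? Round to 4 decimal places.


Use the coefficient ratio to convert reactant moles to product moles, then multiply by the product's molar mass.
moles_P = moles_R * (coeff_P / coeff_R) = 2.336 * (3/3) = 2.336
mass_P = moles_P * M_P = 2.336 * 89.72
mass_P = 209.58592 g, rounded to 4 dp:

209.5859 g


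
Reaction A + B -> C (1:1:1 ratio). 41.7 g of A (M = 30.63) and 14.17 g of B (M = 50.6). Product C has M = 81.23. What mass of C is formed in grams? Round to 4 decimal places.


Find moles of each reactant; the smaller value is the limiting reagent in a 1:1:1 reaction, so moles_C equals moles of the limiter.
n_A = mass_A / M_A = 41.7 / 30.63 = 1.36141 mol
n_B = mass_B / M_B = 14.17 / 50.6 = 0.28004 mol
Limiting reagent: B (smaller), n_limiting = 0.28004 mol
mass_C = n_limiting * M_C = 0.28004 * 81.23
mass_C = 22.7476492 g, rounded to 4 dp:

22.7476 g


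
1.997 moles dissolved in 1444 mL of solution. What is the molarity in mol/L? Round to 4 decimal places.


Convert volume to liters: V_L = V_mL / 1000.
V_L = 1444 / 1000 = 1.444 L
M = n / V_L = 1.997 / 1.444
M = 1.38296399 mol/L, rounded to 4 dp:

1.3830 mol/L


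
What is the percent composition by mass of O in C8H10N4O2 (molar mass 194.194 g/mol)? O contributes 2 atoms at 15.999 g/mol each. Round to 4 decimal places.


pct = 100 * (n_elem * M_elem) / M_total
mass_contribution = 2 * 15.999 = 31.998 g/mol
pct = 100 * 31.998 / 194.194
pct = 16.4773371 %, rounded to 4 dp:

16.4773 %


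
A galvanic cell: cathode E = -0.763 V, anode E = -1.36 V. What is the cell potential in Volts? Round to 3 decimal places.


Standard cell potential: E_cell = E_cathode - E_anode.
E_cell = -0.763 - (-1.36)
E_cell = 0.597 V, rounded to 3 dp:

0.597 V


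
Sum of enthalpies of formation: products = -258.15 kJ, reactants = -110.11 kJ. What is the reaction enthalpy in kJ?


dH_rxn = sum(dH_f products) - sum(dH_f reactants)
dH_rxn = -258.15 - (-110.11)
dH_rxn = -148.04 kJ:

-148.04 kJ


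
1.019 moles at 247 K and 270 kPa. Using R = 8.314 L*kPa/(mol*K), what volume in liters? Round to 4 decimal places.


PV = nRT, solve for V = nRT / P.
nRT = 1.019 * 8.314 * 247 = 2092.5756
V = 2092.5756 / 270
V = 7.75028 L, rounded to 4 dp:

7.7503 L


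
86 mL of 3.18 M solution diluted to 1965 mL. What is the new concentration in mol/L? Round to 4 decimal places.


Dilution: M1*V1 = M2*V2, solve for M2.
M2 = M1*V1 / V2
M2 = 3.18 * 86 / 1965
M2 = 273.48 / 1965
M2 = 0.13917557 mol/L, rounded to 4 dp:

0.1392 mol/L


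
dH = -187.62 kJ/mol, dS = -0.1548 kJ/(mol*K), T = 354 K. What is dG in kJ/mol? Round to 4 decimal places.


Gibbs: dG = dH - T*dS (consistent units, dS already in kJ/(mol*K)).
T*dS = 354 * -0.1548 = -54.7992
dG = -187.62 - (-54.7992)
dG = -132.8208 kJ/mol, rounded to 4 dp:

-132.8208 kJ/mol


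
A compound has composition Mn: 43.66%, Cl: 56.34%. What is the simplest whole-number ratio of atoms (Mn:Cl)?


Assume 100 g of compound, divide each mass% by atomic mass to get moles, then normalize by the smallest to get a raw atom ratio.
Moles per 100 g: Mn: 43.66/54.938 = 0.7947, Cl: 56.34/35.453 = 1.5891
Raw ratio (divide by min = 0.7947): Mn: 1.0, Cl: 2.0
Multiply by 1 to clear fractions: Mn: 1.0 ~= 1, Cl: 2.0 ~= 2
Reduce by GCD to get the simplest whole-number ratio:

1:2


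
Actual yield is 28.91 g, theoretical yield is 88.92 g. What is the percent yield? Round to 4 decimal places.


% yield = 100 * actual / theoretical
% yield = 100 * 28.91 / 88.92
% yield = 32.51237067 %, rounded to 4 dp:

32.5124 %


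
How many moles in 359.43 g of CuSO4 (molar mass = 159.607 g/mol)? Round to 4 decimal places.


n = mass / M
n = 359.43 / 159.607
n = 2.2519689 mol, rounded to 4 dp:

2.2520 mol


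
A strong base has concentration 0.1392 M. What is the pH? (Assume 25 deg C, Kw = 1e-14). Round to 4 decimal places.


A strong base dissociates completely, so [OH-] equals the given concentration.
pOH = -log10([OH-]) = -log10(0.1392) = 0.856361
pH = 14 - pOH = 14 - 0.856361
pH = 13.143639, rounded to 4 dp:

13.1436


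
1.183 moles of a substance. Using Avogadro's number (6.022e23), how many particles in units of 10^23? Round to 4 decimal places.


N = n * NA, then divide by 1e23 for the requested units.
N / 1e23 = n * 6.022
N / 1e23 = 1.183 * 6.022
N / 1e23 = 7.124026, rounded to 4 dp:

7.1240


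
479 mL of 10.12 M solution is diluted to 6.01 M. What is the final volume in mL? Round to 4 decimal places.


Dilution: M1*V1 = M2*V2, solve for V2.
V2 = M1*V1 / M2
V2 = 10.12 * 479 / 6.01
V2 = 4847.48 / 6.01
V2 = 806.56905158 mL, rounded to 4 dp:

806.5691 mL


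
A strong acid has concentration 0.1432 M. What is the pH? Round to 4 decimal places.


A strong acid dissociates completely, so [H+] equals the given concentration.
pH = -log10([H+]) = -log10(0.1432)
pH = 0.84405698, rounded to 4 dp:

0.8441


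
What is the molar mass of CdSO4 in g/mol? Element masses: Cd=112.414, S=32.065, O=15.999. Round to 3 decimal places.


M = sum(count * atomic_mass) over atoms.
M = 1*112.414 + 1*32.065 + 4*15.999
M = 112.414 + 32.065 + 63.996
M = 208.475 g/mol, rounded to 3 dp:

208.475 g/mol


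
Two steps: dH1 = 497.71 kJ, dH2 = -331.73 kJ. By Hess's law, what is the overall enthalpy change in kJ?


Hess's law: enthalpy is a state function, so add the step enthalpies.
dH_total = dH1 + dH2 = 497.71 + (-331.73)
dH_total = 165.98 kJ:

165.98 kJ


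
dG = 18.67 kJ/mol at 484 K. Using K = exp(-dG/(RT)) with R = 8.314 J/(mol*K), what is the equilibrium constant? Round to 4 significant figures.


dG is in kJ/mol; multiply by 1000 to match R in J/(mol*K).
RT = 8.314 * 484 = 4023.976 J/mol
exponent = -dG*1000 / (RT) = -(18.67*1000) / 4023.976 = -4.6396897
K = exp(-4.6396897)
K = 0.0096606949, rounded to 4 significant figures:

0.009661


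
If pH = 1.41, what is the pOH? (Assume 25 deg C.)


At 25 deg C, pH + pOH = 14.
pOH = 14 - pH = 14 - 1.41
pOH = 12.59:

12.59


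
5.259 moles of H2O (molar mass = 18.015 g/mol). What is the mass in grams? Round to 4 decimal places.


mass = n * M
mass = 5.259 * 18.015
mass = 94.740885 g, rounded to 4 dp:

94.7409 g


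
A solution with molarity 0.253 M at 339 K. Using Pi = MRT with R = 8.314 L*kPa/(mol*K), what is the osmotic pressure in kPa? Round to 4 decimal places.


Osmotic pressure (van't Hoff): Pi = M*R*T.
RT = 8.314 * 339 = 2818.446
Pi = 0.253 * 2818.446
Pi = 713.066838 kPa, rounded to 4 dp:

713.0668 kPa


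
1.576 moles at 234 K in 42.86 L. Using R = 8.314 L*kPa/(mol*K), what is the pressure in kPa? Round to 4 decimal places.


PV = nRT, solve for P = nRT / V.
nRT = 1.576 * 8.314 * 234 = 3066.0702
P = 3066.0702 / 42.86
P = 71.53686888 kPa, rounded to 4 dp:

71.5369 kPa


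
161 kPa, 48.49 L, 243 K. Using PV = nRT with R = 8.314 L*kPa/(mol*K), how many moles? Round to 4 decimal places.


PV = nRT, solve for n = PV / (RT).
PV = 161 * 48.49 = 7806.89
RT = 8.314 * 243 = 2020.302
n = 7806.89 / 2020.302
n = 3.86421931 mol, rounded to 4 dp:

3.8642 mol


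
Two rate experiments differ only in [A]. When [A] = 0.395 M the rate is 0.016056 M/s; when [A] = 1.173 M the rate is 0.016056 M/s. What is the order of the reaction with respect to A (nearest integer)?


Rate is proportional to [A]^n, so rate2/rate1 = ([A]2/[A]1)^n. Take logs to solve for n.
rate2/rate1 = 0.016056 / 0.016056 = 1.0
[A]2/[A]1 = 1.173 / 0.395 = 2.9696
n = ln(1.0) / ln(2.9696) = 0.0
Nearest integer order:

0


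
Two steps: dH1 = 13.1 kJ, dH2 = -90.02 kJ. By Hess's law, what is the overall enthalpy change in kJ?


Hess's law: enthalpy is a state function, so add the step enthalpies.
dH_total = dH1 + dH2 = 13.1 + (-90.02)
dH_total = -76.92 kJ:

-76.92 kJ


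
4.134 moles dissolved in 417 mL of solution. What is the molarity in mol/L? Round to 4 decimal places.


Convert volume to liters: V_L = V_mL / 1000.
V_L = 417 / 1000 = 0.417 L
M = n / V_L = 4.134 / 0.417
M = 9.91366906 mol/L, rounded to 4 dp:

9.9137 mol/L


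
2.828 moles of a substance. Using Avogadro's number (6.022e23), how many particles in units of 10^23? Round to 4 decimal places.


N = n * NA, then divide by 1e23 for the requested units.
N / 1e23 = n * 6.022
N / 1e23 = 2.828 * 6.022
N / 1e23 = 17.030216, rounded to 4 dp:

17.0302


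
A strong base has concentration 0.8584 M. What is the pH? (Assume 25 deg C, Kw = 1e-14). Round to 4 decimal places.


A strong base dissociates completely, so [OH-] equals the given concentration.
pOH = -log10([OH-]) = -log10(0.8584) = 0.06631
pH = 14 - pOH = 14 - 0.06631
pH = 13.93369, rounded to 4 dp:

13.9337


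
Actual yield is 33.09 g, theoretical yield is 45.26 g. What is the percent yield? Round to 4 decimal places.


% yield = 100 * actual / theoretical
% yield = 100 * 33.09 / 45.26
% yield = 73.11091471 %, rounded to 4 dp:

73.1109 %


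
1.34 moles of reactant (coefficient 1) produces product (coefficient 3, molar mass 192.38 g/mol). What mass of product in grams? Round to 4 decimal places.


Use the coefficient ratio to convert reactant moles to product moles, then multiply by the product's molar mass.
moles_P = moles_R * (coeff_P / coeff_R) = 1.34 * (3/1) = 4.02
mass_P = moles_P * M_P = 4.02 * 192.38
mass_P = 773.3676 g, rounded to 4 dp:

773.3676 g


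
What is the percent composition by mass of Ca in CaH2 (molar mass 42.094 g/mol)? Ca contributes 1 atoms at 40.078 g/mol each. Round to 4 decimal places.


pct = 100 * (n_elem * M_elem) / M_total
mass_contribution = 1 * 40.078 = 40.078 g/mol
pct = 100 * 40.078 / 42.094
pct = 95.21071887 %, rounded to 4 dp:

95.2107 %


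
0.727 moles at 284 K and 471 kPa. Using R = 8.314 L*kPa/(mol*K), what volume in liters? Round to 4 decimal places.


PV = nRT, solve for V = nRT / P.
nRT = 0.727 * 8.314 * 284 = 1716.575
V = 1716.575 / 471
V = 3.64453291 L, rounded to 4 dp:

3.6445 L


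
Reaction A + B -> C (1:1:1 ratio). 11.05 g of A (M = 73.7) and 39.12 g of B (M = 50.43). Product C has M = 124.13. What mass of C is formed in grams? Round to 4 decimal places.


Find moles of each reactant; the smaller value is the limiting reagent in a 1:1:1 reaction, so moles_C equals moles of the limiter.
n_A = mass_A / M_A = 11.05 / 73.7 = 0.149932 mol
n_B = mass_B / M_B = 39.12 / 50.43 = 0.775729 mol
Limiting reagent: A (smaller), n_limiting = 0.149932 mol
mass_C = n_limiting * M_C = 0.149932 * 124.13
mass_C = 18.61105916 g, rounded to 4 dp:

18.6111 g


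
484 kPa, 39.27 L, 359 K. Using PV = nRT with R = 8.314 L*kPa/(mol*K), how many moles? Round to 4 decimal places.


PV = nRT, solve for n = PV / (RT).
PV = 484 * 39.27 = 19006.68
RT = 8.314 * 359 = 2984.726
n = 19006.68 / 2984.726
n = 6.36798152 mol, rounded to 4 dp:

6.3680 mol


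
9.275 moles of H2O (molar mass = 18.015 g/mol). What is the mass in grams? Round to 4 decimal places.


mass = n * M
mass = 9.275 * 18.015
mass = 167.089125 g, rounded to 4 dp:

167.0891 g


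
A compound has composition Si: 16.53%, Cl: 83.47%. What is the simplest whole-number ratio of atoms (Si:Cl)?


Assume 100 g of compound, divide each mass% by atomic mass to get moles, then normalize by the smallest to get a raw atom ratio.
Moles per 100 g: Si: 16.53/28.086 = 0.5885, Cl: 83.47/35.453 = 2.3544
Raw ratio (divide by min = 0.5885): Si: 1.0, Cl: 4.0
Multiply by 1 to clear fractions: Si: 1.0 ~= 1, Cl: 4.0 ~= 4
Reduce by GCD to get the simplest whole-number ratio:

1:4


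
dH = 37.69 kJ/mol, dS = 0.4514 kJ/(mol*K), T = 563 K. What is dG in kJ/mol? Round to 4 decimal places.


Gibbs: dG = dH - T*dS (consistent units, dS already in kJ/(mol*K)).
T*dS = 563 * 0.4514 = 254.1382
dG = 37.69 - (254.1382)
dG = -216.4482 kJ/mol, rounded to 4 dp:

-216.4482 kJ/mol


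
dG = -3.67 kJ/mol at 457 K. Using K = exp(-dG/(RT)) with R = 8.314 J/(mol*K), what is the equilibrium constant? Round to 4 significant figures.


dG is in kJ/mol; multiply by 1000 to match R in J/(mol*K).
RT = 8.314 * 457 = 3799.498 J/mol
exponent = -dG*1000 / (RT) = -(-3.67*1000) / 3799.498 = 0.96591708
K = exp(0.96591708)
K = 2.6271959, rounded to 4 significant figures:

2.627


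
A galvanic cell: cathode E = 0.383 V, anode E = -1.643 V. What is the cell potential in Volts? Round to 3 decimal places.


Standard cell potential: E_cell = E_cathode - E_anode.
E_cell = 0.383 - (-1.643)
E_cell = 2.026 V, rounded to 3 dp:

2.026 V


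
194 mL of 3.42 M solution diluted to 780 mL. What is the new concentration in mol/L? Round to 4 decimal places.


Dilution: M1*V1 = M2*V2, solve for M2.
M2 = M1*V1 / V2
M2 = 3.42 * 194 / 780
M2 = 663.48 / 780
M2 = 0.85061538 mol/L, rounded to 4 dp:

0.8506 mol/L


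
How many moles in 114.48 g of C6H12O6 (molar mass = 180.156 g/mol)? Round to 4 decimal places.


n = mass / M
n = 114.48 / 180.156
n = 0.63544928 mol, rounded to 4 dp:

0.6354 mol


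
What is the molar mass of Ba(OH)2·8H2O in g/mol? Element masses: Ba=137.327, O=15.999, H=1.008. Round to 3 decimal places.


M = sum(count * atomic_mass) over atoms.
M = 1*137.327 + 10*15.999 + 18*1.008
M = 137.327 + 159.99 + 18.144
M = 315.461 g/mol, rounded to 3 dp:

315.461 g/mol


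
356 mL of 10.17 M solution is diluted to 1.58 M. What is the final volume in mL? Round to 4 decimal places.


Dilution: M1*V1 = M2*V2, solve for V2.
V2 = M1*V1 / M2
V2 = 10.17 * 356 / 1.58
V2 = 3620.52 / 1.58
V2 = 2291.46835443 mL, rounded to 4 dp:

2291.4684 mL


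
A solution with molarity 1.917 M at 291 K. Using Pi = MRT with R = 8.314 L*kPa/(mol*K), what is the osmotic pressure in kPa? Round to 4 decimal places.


Osmotic pressure (van't Hoff): Pi = M*R*T.
RT = 8.314 * 291 = 2419.374
Pi = 1.917 * 2419.374
Pi = 4637.939958 kPa, rounded to 4 dp:

4637.9400 kPa


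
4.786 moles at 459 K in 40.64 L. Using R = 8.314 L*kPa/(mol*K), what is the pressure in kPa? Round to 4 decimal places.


PV = nRT, solve for P = nRT / V.
nRT = 4.786 * 8.314 * 459 = 18263.979
P = 18263.979 / 40.64
P = 449.40893209 kPa, rounded to 4 dp:

449.4089 kPa


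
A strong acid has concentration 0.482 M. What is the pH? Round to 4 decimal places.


A strong acid dissociates completely, so [H+] equals the given concentration.
pH = -log10([H+]) = -log10(0.482)
pH = 0.31695296, rounded to 4 dp:

0.3170


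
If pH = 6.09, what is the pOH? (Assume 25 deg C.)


At 25 deg C, pH + pOH = 14.
pOH = 14 - pH = 14 - 6.09
pOH = 7.91:

7.91


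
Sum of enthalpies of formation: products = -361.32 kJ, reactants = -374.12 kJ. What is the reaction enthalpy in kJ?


dH_rxn = sum(dH_f products) - sum(dH_f reactants)
dH_rxn = -361.32 - (-374.12)
dH_rxn = 12.8 kJ:

12.80 kJ


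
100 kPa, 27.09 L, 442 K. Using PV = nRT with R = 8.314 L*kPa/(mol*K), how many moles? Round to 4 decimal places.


PV = nRT, solve for n = PV / (RT).
PV = 100 * 27.09 = 2709.0
RT = 8.314 * 442 = 3674.788
n = 2709.0 / 3674.788
n = 0.73718538 mol, rounded to 4 dp:

0.7372 mol


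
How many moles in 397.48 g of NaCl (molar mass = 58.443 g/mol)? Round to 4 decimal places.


n = mass / M
n = 397.48 / 58.443
n = 6.80115668 mol, rounded to 4 dp:

6.8012 mol


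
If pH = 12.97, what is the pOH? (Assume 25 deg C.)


At 25 deg C, pH + pOH = 14.
pOH = 14 - pH = 14 - 12.97
pOH = 1.03:

1.03


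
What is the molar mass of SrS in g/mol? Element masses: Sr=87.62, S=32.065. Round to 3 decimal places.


M = sum(count * atomic_mass) over atoms.
M = 1*87.62 + 1*32.065
M = 87.62 + 32.065
M = 119.685 g/mol, rounded to 3 dp:

119.685 g/mol


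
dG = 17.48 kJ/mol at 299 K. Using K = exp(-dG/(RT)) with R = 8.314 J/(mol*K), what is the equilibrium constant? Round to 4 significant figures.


dG is in kJ/mol; multiply by 1000 to match R in J/(mol*K).
RT = 8.314 * 299 = 2485.886 J/mol
exponent = -dG*1000 / (RT) = -(17.48*1000) / 2485.886 = -7.03169816
K = exp(-7.03169816)
K = 0.0008834303, rounded to 4 significant figures:

0.0008834


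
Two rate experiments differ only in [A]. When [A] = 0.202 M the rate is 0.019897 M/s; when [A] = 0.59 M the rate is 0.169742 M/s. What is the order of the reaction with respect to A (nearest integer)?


Rate is proportional to [A]^n, so rate2/rate1 = ([A]2/[A]1)^n. Take logs to solve for n.
rate2/rate1 = 0.169742 / 0.019897 = 8.531
[A]2/[A]1 = 0.59 / 0.202 = 2.9208
n = ln(8.531) / ln(2.9208) = 2.0
Nearest integer order:

2


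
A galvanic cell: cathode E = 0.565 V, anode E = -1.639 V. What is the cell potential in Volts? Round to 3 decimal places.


Standard cell potential: E_cell = E_cathode - E_anode.
E_cell = 0.565 - (-1.639)
E_cell = 2.204 V, rounded to 3 dp:

2.204 V


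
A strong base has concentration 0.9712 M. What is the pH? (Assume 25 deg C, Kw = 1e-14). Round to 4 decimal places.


A strong base dissociates completely, so [OH-] equals the given concentration.
pOH = -log10([OH-]) = -log10(0.9712) = 0.012691
pH = 14 - pOH = 14 - 0.012691
pH = 13.987309, rounded to 4 dp:

13.9873


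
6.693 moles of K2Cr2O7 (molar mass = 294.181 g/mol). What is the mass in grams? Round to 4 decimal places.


mass = n * M
mass = 6.693 * 294.181
mass = 1968.953433 g, rounded to 4 dp:

1968.9534 g


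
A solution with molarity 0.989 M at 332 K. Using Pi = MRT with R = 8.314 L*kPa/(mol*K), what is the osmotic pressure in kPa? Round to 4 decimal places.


Osmotic pressure (van't Hoff): Pi = M*R*T.
RT = 8.314 * 332 = 2760.248
Pi = 0.989 * 2760.248
Pi = 2729.885272 kPa, rounded to 4 dp:

2729.8853 kPa


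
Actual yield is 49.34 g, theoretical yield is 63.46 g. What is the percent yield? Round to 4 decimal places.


% yield = 100 * actual / theoretical
% yield = 100 * 49.34 / 63.46
% yield = 77.74976363 %, rounded to 4 dp:

77.7498 %


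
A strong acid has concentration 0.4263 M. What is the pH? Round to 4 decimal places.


A strong acid dissociates completely, so [H+] equals the given concentration.
pH = -log10([H+]) = -log10(0.4263)
pH = 0.37028467, rounded to 4 dp:

0.3703


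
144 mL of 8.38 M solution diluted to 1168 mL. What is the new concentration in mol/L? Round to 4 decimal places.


Dilution: M1*V1 = M2*V2, solve for M2.
M2 = M1*V1 / V2
M2 = 8.38 * 144 / 1168
M2 = 1206.72 / 1168
M2 = 1.03315068 mol/L, rounded to 4 dp:

1.0332 mol/L


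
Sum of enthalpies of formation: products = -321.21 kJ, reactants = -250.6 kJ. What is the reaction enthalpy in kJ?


dH_rxn = sum(dH_f products) - sum(dH_f reactants)
dH_rxn = -321.21 - (-250.6)
dH_rxn = -70.61 kJ:

-70.61 kJ


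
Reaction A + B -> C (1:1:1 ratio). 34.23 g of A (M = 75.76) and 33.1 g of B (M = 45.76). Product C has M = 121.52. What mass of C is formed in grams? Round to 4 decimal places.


Find moles of each reactant; the smaller value is the limiting reagent in a 1:1:1 reaction, so moles_C equals moles of the limiter.
n_A = mass_A / M_A = 34.23 / 75.76 = 0.451822 mol
n_B = mass_B / M_B = 33.1 / 45.76 = 0.723339 mol
Limiting reagent: A (smaller), n_limiting = 0.451822 mol
mass_C = n_limiting * M_C = 0.451822 * 121.52
mass_C = 54.90540944 g, rounded to 4 dp:

54.9054 g


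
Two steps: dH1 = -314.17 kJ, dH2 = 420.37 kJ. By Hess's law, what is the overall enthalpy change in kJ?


Hess's law: enthalpy is a state function, so add the step enthalpies.
dH_total = dH1 + dH2 = -314.17 + (420.37)
dH_total = 106.2 kJ:

106.20 kJ


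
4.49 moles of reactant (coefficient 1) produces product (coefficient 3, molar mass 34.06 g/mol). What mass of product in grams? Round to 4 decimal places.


Use the coefficient ratio to convert reactant moles to product moles, then multiply by the product's molar mass.
moles_P = moles_R * (coeff_P / coeff_R) = 4.49 * (3/1) = 13.47
mass_P = moles_P * M_P = 13.47 * 34.06
mass_P = 458.7882 g, rounded to 4 dp:

458.7882 g


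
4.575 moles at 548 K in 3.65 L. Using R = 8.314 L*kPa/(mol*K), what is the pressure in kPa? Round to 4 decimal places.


PV = nRT, solve for P = nRT / V.
nRT = 4.575 * 8.314 * 548 = 20844.0294
P = 20844.0294 / 3.65
P = 5710.6929863 kPa, rounded to 4 dp:

5710.6930 kPa


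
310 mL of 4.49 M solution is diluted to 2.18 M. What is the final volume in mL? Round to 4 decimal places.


Dilution: M1*V1 = M2*V2, solve for V2.
V2 = M1*V1 / M2
V2 = 4.49 * 310 / 2.18
V2 = 1391.9 / 2.18
V2 = 638.48623853 mL, rounded to 4 dp:

638.4862 mL


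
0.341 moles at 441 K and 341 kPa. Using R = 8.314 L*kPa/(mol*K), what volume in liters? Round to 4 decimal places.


PV = nRT, solve for V = nRT / P.
nRT = 0.341 * 8.314 * 441 = 1250.2676
V = 1250.2676 / 341
V = 3.6664739 L, rounded to 4 dp:

3.6665 L


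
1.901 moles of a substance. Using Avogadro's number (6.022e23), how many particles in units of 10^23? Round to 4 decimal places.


N = n * NA, then divide by 1e23 for the requested units.
N / 1e23 = n * 6.022
N / 1e23 = 1.901 * 6.022
N / 1e23 = 11.447822, rounded to 4 dp:

11.4478


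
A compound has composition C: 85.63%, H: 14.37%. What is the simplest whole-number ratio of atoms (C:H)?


Assume 100 g of compound, divide each mass% by atomic mass to get moles, then normalize by the smallest to get a raw atom ratio.
Moles per 100 g: C: 85.63/12.011 = 7.1293, H: 14.37/1.008 = 14.256
Raw ratio (divide by min = 7.1293): C: 1.0, H: 2.0
Multiply by 1 to clear fractions: C: 1.0 ~= 1, H: 2.0 ~= 2
Reduce by GCD to get the simplest whole-number ratio:

1:2


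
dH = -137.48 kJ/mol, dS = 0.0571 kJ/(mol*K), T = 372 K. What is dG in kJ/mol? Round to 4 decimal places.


Gibbs: dG = dH - T*dS (consistent units, dS already in kJ/(mol*K)).
T*dS = 372 * 0.0571 = 21.2412
dG = -137.48 - (21.2412)
dG = -158.7212 kJ/mol, rounded to 4 dp:

-158.7212 kJ/mol


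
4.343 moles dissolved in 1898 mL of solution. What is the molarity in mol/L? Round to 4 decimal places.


Convert volume to liters: V_L = V_mL / 1000.
V_L = 1898 / 1000 = 1.898 L
M = n / V_L = 4.343 / 1.898
M = 2.2881981 mol/L, rounded to 4 dp:

2.2882 mol/L


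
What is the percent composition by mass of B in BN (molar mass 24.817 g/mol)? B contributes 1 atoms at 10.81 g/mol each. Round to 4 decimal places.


pct = 100 * (n_elem * M_elem) / M_total
mass_contribution = 1 * 10.81 = 10.81 g/mol
pct = 100 * 10.81 / 24.817
pct = 43.55885079 %, rounded to 4 dp:

43.5589 %


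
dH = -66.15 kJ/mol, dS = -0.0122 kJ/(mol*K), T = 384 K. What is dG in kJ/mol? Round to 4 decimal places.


Gibbs: dG = dH - T*dS (consistent units, dS already in kJ/(mol*K)).
T*dS = 384 * -0.0122 = -4.6848
dG = -66.15 - (-4.6848)
dG = -61.4652 kJ/mol, rounded to 4 dp:

-61.4652 kJ/mol


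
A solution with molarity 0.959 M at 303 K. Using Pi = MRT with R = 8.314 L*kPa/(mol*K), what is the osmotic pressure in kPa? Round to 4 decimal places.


Osmotic pressure (van't Hoff): Pi = M*R*T.
RT = 8.314 * 303 = 2519.142
Pi = 0.959 * 2519.142
Pi = 2415.857178 kPa, rounded to 4 dp:

2415.8572 kPa
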